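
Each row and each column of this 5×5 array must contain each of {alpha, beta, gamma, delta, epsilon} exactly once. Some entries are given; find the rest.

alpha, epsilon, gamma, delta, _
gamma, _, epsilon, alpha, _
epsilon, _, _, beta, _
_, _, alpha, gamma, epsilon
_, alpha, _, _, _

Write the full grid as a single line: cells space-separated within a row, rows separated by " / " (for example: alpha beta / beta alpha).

alpha epsilon gamma delta beta / gamma beta epsilon alpha delta / epsilon gamma delta beta alpha / beta delta alpha gamma epsilon / delta alpha beta epsilon gamma

row 1 has {alpha,gamma,delta,epsilon}; column 5 has {epsilon} — only beta is left for (r1,c5).
row 2 has {alpha,gamma,epsilon}; column 5 has {beta,epsilon} — only delta is left for (r2,c5).
row 3 has {beta,epsilon}; column 3 has {alpha,gamma,epsilon} — only delta is left for (r3,c3).
row 5 has {alpha}; column 3 has {alpha,gamma,delta,epsilon} — only beta is left for (r5,c3).
row 5 has {alpha,beta}; column 4 has {alpha,beta,gamma,delta} — only epsilon is left for (r5,c4).
row 5 has {alpha,beta,epsilon}; column 5 has {beta,delta,epsilon} — only gamma is left for (r5,c5).
row 2 has {alpha,gamma,delta,epsilon}; column 2 has {alpha,epsilon} — only beta is left for (r2,c2).
row 3 has {beta,delta,epsilon}; column 2 has {alpha,beta,epsilon} — only gamma is left for (r3,c2).
row 3 has {beta,gamma,delta,epsilon}; column 5 has {beta,gamma,delta,epsilon} — only alpha is left for (r3,c5).
row 4 has {alpha,gamma,epsilon}; column 2 has {alpha,beta,gamma,epsilon} — only delta is left for (r4,c2).
row 5 has {alpha,beta,gamma,epsilon}; column 1 has {alpha,gamma,epsilon} — only delta is left for (r5,c1).
row 4 has {alpha,gamma,delta,epsilon}; column 1 has {alpha,gamma,delta,epsilon} — only beta is left for (r4,c1).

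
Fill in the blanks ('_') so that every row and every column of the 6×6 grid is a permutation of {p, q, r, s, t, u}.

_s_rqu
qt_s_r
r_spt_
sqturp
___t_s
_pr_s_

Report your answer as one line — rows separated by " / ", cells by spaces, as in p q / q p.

t s p r q u / q t u s p r / r u s p t q / s q t u r p / p r q t u s / u p r q s t

(r1,c3): row 1 has {q,r,s,u}; column 3 has {r,s,t}, so it must be p.
(r2,c3): row 2 has {q,r,s,t}; column 3 has {p,r,s,t}, so it must be u.
(r2,c5): row 2 has {q,r,s,t,u}; column 5 has {q,r,s,t}, so it must be p.
(r3,c2): row 3 has {p,r,s,t}; column 2 has {p,q,s,t}, so it must be u.
(r3,c6): row 3 has {p,r,s,t,u}; column 6 has {p,r,s,u}, so it must be q.
(r5,c2): row 5 has {s,t}; column 2 has {p,q,s,t,u}, so it must be r.
(r5,c3): row 5 has {r,s,t}; column 3 has {p,r,s,t,u}, so it must be q.
(r5,c5): row 5 has {q,r,s,t}; column 5 has {p,q,r,s,t}, so it must be u.
(r6,c4): row 6 has {p,r,s}; column 4 has {p,r,s,t,u}, so it must be q.
(r6,c6): row 6 has {p,q,r,s}; column 6 has {p,q,r,s,u}, so it must be t.
(r1,c1): row 1 has {p,q,r,s,u}; column 1 has {q,r,s}, so it must be t.
(r5,c1): row 5 has {q,r,s,t,u}; column 1 has {q,r,s,t}, so it must be p.
(r6,c1): row 6 has {p,q,r,s,t}; column 1 has {p,q,r,s,t}, so it must be u.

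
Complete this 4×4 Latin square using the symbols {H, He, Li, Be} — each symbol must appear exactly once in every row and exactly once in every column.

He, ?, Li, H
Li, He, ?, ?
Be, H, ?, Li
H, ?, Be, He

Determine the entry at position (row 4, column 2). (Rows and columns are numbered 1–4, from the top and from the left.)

At row 1, column 2: row 1 has {H,He,Li}; column 2 has {H,He}; that leaves Be.
At row 2, column 3: row 2 has {He,Li}; column 3 has {Li,Be}; that leaves H.
At row 2, column 4: row 2 has {H,He,Li}; column 4 has {H,He,Li}; that leaves Be.
At row 3, column 3: row 3 has {H,Li,Be}; column 3 has {H,Li,Be}; that leaves He.
At row 4, column 2: row 4 has {H,He,Be}; column 2 has {H,He,Be}; that leaves Li.

Li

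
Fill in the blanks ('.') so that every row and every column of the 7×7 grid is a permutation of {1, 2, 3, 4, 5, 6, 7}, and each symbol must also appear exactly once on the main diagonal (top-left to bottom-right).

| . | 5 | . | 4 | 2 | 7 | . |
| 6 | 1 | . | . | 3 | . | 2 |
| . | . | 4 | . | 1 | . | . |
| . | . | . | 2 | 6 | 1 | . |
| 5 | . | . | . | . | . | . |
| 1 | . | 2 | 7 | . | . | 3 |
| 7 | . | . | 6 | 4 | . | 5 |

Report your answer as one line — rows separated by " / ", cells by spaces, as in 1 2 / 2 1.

3 5 6 4 2 7 1 / 6 1 7 5 3 4 2 / 2 7 4 3 1 5 6 / 4 3 5 2 6 1 7 / 5 6 3 1 7 2 4 / 1 4 2 7 5 6 3 / 7 2 1 6 4 3 5

Cell (r1,c1): row 1 has {2,4,5,7}; column 1 has {1,5,6,7}; the diagonal has {1,2,4,5} → 3.
Cell (r2,c4): row 2 has {1,2,3,6}; column 4 has {2,4,6,7} → 5.
Cell (r2,c6): row 2 has {1,2,3,5,6}; column 6 has {1,7} → 4.
Cell (r3,c1): row 3 has {1,4}; column 1 has {1,3,5,6,7} → 2.
Cell (r3,c4): row 3 has {1,2,4}; column 4 has {2,4,5,6,7} → 3.
Cell (r4,c1): row 4 has {1,2,6}; column 1 has {1,2,3,5,6,7} → 4.
Cell (r4,c7): row 4 has {1,2,4,6}; column 7 has {2,3,5} → 7.
Cell (r5,c4): row 5 has {5}; column 4 has {2,3,4,5,6,7} → 1.
Cell (r5,c5): row 5 has {1,5}; column 5 has {1,2,3,4,6}; the diagonal has {1,2,3,4,5} → 7.
Cell (r6,c5): row 6 has {1,2,3,7}; column 5 has {1,2,3,4,6,7} → 5.
Cell (r6,c6): row 6 has {1,2,3,5,7}; column 6 has {1,4,7}; the diagonal has {1,2,3,4,5,7} → 6.
Cell (r2,c3): row 2 has {1,2,3,4,5,6}; column 3 has {2,4} → 7.
Cell (r3,c6): row 3 has {1,2,3,4}; column 6 has {1,4,6,7} → 5.
Cell (r3,c7): row 3 has {1,2,3,4,5}; column 7 has {2,3,5,7} → 6.
Cell (r4,c2): row 4 has {1,2,4,6,7}; column 2 has {1,5} → 3.
Cell (r4,c3): row 4 has {1,2,3,4,6,7}; column 3 has {2,4,7} → 5.
Cell (r5,c7): row 5 has {1,5,7}; column 7 has {2,3,5,6,7} → 4.
Cell (r6,c2): row 6 has {1,2,3,5,6,7}; column 2 has {1,3,5} → 4.
Cell (r7,c2): row 7 has {4,5,6,7}; column 2 has {1,3,4,5} → 2.
Cell (r7,c6): row 7 has {2,4,5,6,7}; column 6 has {1,4,5,6,7} → 3.
Cell (r1,c7): row 1 has {2,3,4,5,7}; column 7 has {2,3,4,5,6,7} → 1.
Cell (r3,c2): row 3 has {1,2,3,4,5,6}; column 2 has {1,2,3,4,5} → 7.
Cell (r5,c2): row 5 has {1,4,5,7}; column 2 has {1,2,3,4,5,7} → 6.
Cell (r5,c3): row 5 has {1,4,5,6,7}; column 3 has {2,4,5,7} → 3.
Cell (r5,c6): row 5 has {1,3,4,5,6,7}; column 6 has {1,3,4,5,6,7} → 2.
Cell (r7,c3): row 7 has {2,3,4,5,6,7}; column 3 has {2,3,4,5,7} → 1.
Cell (r1,c3): row 1 has {1,2,3,4,5,7}; column 3 has {1,2,3,4,5,7} → 6.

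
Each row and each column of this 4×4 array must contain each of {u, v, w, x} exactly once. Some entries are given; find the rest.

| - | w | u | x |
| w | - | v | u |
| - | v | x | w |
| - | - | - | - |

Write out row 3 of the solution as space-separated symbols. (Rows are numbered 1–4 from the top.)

u v x w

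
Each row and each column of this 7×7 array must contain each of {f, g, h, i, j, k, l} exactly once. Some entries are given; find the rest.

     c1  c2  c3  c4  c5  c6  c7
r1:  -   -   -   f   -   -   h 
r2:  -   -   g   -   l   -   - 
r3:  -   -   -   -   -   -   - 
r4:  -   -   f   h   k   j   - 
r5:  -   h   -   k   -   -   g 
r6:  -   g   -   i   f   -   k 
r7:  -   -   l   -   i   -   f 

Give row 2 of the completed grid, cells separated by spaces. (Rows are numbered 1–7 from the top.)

At row 2, column 4: row 2 has {g,l}; column 4 has {f,h,i,k}; that leaves j.
At row 2, column 7: row 2 has {g,j,l}; column 7 has {f,g,h,k}; that leaves i.
At row 4, column 7: row 4 has {f,h,j,k}; column 7 has {f,g,h,i,k}; that leaves l.
At row 5, column 5: row 5 has {g,h,k}; column 5 has {f,i,k,l}; that leaves j.
At row 7, column 4: row 7 has {f,i,l}; column 4 has {f,h,i,j,k}; that leaves g.
At row 1, column 5: row 1 has {f,h}; column 5 has {f,i,j,k,l}; that leaves g.
At row 3, column 4: row 3 is empty so far; column 4 has {f,g,h,i,j,k}; that leaves l.
At row 3, column 5: row 3 has {l}; column 5 has {f,g,i,j,k,l}; that leaves h.
At row 3, column 7: row 3 has {h,l}; column 7 has {f,g,h,i,k,l}; that leaves j.
At row 4, column 2: row 4 has {f,h,j,k,l}; column 2 has {g,h}; that leaves i.
At row 5, column 3: row 5 has {g,h,j,k}; column 3 has {f,g,l}; that leaves i.
At row 3, column 3: row 3 has {h,j,l}; column 3 has {f,g,i,l}; that leaves k.
At row 4, column 1: row 4 has {f,h,i,j,k,l}; column 1 is empty so far; that leaves g.
At row 1, column 3: row 1 has {f,g,h}; column 3 has {f,g,i,k,l}; that leaves j.
At row 3, column 2: row 3 has {h,j,k,l}; column 2 has {g,h,i}; that leaves f.
At row 6, column 3: row 6 has {f,g,i,k}; column 3 has {f,g,i,j,k,l}; that leaves h.
At row 6, column 6: row 6 has {f,g,h,i,k}; column 6 has {j}; that leaves l.
At row 2, column 2: row 2 has {g,i,j,l}; column 2 has {f,g,h,i}; that leaves k.
At row 3, column 1: row 3 has {f,h,j,k,l}; column 1 has {g}; that leaves i.
At row 3, column 6: row 3 has {f,h,i,j,k,l}; column 6 has {j,l}; that leaves g.
At row 5, column 6: row 5 has {g,h,i,j,k}; column 6 has {g,j,l}; that leaves f.
At row 6, column 1: row 6 has {f,g,h,i,k,l}; column 1 has {g,i}; that leaves j.
At row 7, column 2: row 7 has {f,g,i,l}; column 2 has {f,g,h,i,k}; that leaves j.
At row 1, column 2: row 1 has {f,g,h,j}; column 2 has {f,g,h,i,j,k}; that leaves l.
At row 2, column 6: row 2 has {g,i,j,k,l}; column 6 has {f,g,j,l}; that leaves h.
At row 5, column 1: row 5 has {f,g,h,i,j,k}; column 1 has {g,i,j}; that leaves l.
At row 7, column 6: row 7 has {f,g,i,j,l}; column 6 has {f,g,h,j,l}; that leaves k.
At row 1, column 1: row 1 has {f,g,h,j,l}; column 1 has {g,i,j,l}; that leaves k.
At row 1, column 6: row 1 has {f,g,h,j,k,l}; column 6 has {f,g,h,j,k,l}; that leaves i.
At row 2, column 1: row 2 has {g,h,i,j,k,l}; column 1 has {g,i,j,k,l}; that leaves f.

f k g j l h i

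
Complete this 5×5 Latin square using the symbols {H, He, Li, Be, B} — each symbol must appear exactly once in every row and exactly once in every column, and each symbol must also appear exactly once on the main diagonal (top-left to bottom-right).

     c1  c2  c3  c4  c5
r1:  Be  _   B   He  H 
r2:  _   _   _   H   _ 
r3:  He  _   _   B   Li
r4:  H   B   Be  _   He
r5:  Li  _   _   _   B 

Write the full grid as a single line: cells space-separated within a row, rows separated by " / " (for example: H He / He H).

Be Li B He H / B He Li H Be / He Be H B Li / H B Be Li He / Li H He Be B

(r1,c2) = Li
(r2,c1) = B
(r2,c2) = He
(r2,c3) = Li
(r2,c5) = Be
(r3,c3) = H
(r4,c4) = Li
(r5,c3) = He
(r5,c4) = Be
(r3,c2) = Be
(r5,c2) = H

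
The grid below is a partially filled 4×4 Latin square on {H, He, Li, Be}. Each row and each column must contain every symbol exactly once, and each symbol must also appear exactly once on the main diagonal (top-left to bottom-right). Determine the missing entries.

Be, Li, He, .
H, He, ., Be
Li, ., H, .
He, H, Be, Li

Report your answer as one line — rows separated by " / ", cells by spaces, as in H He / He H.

(r1,c4) = H
(r2,c3) = Li
(r3,c2) = Be
(r3,c4) = He

Be Li He H / H He Li Be / Li Be H He / He H Be Li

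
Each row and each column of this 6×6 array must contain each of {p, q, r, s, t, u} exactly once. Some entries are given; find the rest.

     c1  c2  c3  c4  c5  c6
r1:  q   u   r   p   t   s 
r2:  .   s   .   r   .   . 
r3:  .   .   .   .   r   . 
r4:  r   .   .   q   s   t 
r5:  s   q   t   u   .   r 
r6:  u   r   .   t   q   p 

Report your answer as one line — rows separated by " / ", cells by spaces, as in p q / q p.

(r3,c4): row 3 has {r}; column 4 has {p,q,r,t,u}, so it must be s.
(r4,c2): row 4 has {q,r,s,t}; column 2 has {q,r,s,u}, so it must be p.
(r4,c3): row 4 has {p,q,r,s,t}; column 3 has {r,t}, so it must be u.
(r5,c5): row 5 has {q,r,s,t,u}; column 5 has {q,r,s,t}, so it must be p.
(r6,c3): row 6 has {p,q,r,t,u}; column 3 has {r,t,u}, so it must be s.
(r2,c5): row 2 has {r,s}; column 5 has {p,q,r,s,t}, so it must be u.
(r2,c6): row 2 has {r,s,u}; column 6 has {p,r,s,t}, so it must be q.
(r3,c2): row 3 has {r,s}; column 2 has {p,q,r,s,u}, so it must be t.
(r3,c6): row 3 has {r,s,t}; column 6 has {p,q,r,s,t}, so it must be u.
(r2,c3): row 2 has {q,r,s,u}; column 3 has {r,s,t,u}, so it must be p.
(r3,c1): row 3 has {r,s,t,u}; column 1 has {q,r,s,u}, so it must be p.
(r3,c3): row 3 has {p,r,s,t,u}; column 3 has {p,r,s,t,u}, so it must be q.
(r2,c1): row 2 has {p,q,r,s,u}; column 1 has {p,q,r,s,u}, so it must be t.

q u r p t s / t s p r u q / p t q s r u / r p u q s t / s q t u p r / u r s t q p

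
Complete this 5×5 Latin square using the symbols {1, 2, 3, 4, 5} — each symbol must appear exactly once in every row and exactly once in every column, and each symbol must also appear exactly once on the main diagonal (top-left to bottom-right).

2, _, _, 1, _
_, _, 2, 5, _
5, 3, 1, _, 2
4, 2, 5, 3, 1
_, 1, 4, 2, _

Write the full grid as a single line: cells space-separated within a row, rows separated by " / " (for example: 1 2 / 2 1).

row 1 has {1,2}; column 3 has {1,2,4,5} — only 3 is left for (r1,c3).
row 2 has {2,5}; column 2 has {1,2,3}; the diagonal has {1,2,3} — only 4 is left for (r2,c2).
row 2 has {2,4,5}; column 5 has {1,2} — only 3 is left for (r2,c5).
row 3 has {1,2,3,5}; column 4 has {1,2,3,5} — only 4 is left for (r3,c4).
row 5 has {1,2,4}; column 1 has {2,4,5} — only 3 is left for (r5,c1).
row 5 has {1,2,3,4}; column 5 has {1,2,3}; the diagonal has {1,2,3,4} — only 5 is left for (r5,c5).
row 1 has {1,2,3}; column 2 has {1,2,3,4} — only 5 is left for (r1,c2).
row 1 has {1,2,3,5}; column 5 has {1,2,3,5} — only 4 is left for (r1,c5).
row 2 has {2,3,4,5}; column 1 has {2,3,4,5} — only 1 is left for (r2,c1).

2 5 3 1 4 / 1 4 2 5 3 / 5 3 1 4 2 / 4 2 5 3 1 / 3 1 4 2 5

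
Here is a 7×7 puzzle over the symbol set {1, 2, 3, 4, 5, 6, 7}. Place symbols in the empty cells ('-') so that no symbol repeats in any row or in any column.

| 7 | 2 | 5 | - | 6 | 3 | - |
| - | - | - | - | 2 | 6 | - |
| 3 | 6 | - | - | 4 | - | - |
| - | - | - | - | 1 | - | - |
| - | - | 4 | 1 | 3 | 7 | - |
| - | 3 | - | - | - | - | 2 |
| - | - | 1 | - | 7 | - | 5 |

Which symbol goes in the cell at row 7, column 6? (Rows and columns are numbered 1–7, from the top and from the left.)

2

Cell (r1,c4): row 1 has {2,3,5,6,7}; column 4 has {1} → 4.
Cell (r1,c7): row 1 has {2,3,4,5,6,7}; column 7 has {2,5} → 1.
Cell (r3,c7): row 3 has {3,4,6}; column 7 has {1,2,5} → 7.
Cell (r5,c2): row 5 has {1,3,4,7}; column 2 has {2,3,6} → 5.
Cell (r5,c7): row 5 has {1,3,4,5,7}; column 7 has {1,2,5,7} → 6.
Cell (r6,c5): row 6 has {2,3}; column 5 has {1,2,3,4,6,7} → 5.
Cell (r7,c2): row 7 has {1,5,7}; column 2 has {2,3,5,6} → 4.
Cell (r7,c6): row 7 has {1,4,5,7}; column 6 has {3,6,7} → 2.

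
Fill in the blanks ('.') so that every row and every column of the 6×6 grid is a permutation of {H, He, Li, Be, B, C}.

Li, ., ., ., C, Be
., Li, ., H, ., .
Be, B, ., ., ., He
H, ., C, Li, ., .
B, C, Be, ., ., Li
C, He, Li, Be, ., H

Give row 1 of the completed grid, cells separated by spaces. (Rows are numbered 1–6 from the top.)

Li H He B C Be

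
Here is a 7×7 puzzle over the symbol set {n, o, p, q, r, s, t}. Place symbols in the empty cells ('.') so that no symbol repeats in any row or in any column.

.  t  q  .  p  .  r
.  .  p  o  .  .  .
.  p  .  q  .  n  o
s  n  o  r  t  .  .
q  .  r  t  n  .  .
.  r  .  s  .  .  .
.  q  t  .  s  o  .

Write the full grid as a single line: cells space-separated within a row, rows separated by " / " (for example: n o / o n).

o t q n p s r / n s p o q r t / t p s q r n o / s n o r t q p / q o r t n p s / p r n s o t q / r q t p s o n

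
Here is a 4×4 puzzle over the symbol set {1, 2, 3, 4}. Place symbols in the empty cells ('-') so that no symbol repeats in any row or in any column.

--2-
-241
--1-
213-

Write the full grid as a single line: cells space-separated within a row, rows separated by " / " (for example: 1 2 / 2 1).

(r2,c1) = 3
(r3,c1) = 4
(r3,c2) = 3
(r3,c4) = 2
(r4,c4) = 4
(r1,c1) = 1
(r1,c2) = 4
(r1,c4) = 3

1 4 2 3 / 3 2 4 1 / 4 3 1 2 / 2 1 3 4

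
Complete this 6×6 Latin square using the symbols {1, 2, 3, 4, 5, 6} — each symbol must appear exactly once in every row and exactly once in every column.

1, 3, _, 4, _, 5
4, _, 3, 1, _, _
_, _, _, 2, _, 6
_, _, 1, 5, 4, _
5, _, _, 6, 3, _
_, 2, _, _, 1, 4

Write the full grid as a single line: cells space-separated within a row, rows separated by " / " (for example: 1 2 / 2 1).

At row 2, column 6: row 2 has {1,3,4}; column 6 has {4,5,6}; that leaves 2.
At row 3, column 1: row 3 has {2,6}; column 1 has {1,4,5}; that leaves 3.
At row 3, column 5: row 3 has {2,3,6}; column 5 has {1,3,4}; that leaves 5.
At row 4, column 2: row 4 has {1,4,5}; column 2 has {2,3}; that leaves 6.
At row 4, column 6: row 4 has {1,4,5,6}; column 6 has {2,4,5,6}; that leaves 3.
At row 5, column 6: row 5 has {3,5,6}; column 6 has {2,3,4,5,6}; that leaves 1.
At row 6, column 1: row 6 has {1,2,4}; column 1 has {1,3,4,5}; that leaves 6.
At row 6, column 3: row 6 has {1,2,4,6}; column 3 has {1,3}; that leaves 5.
At row 6, column 4: row 6 has {1,2,4,5,6}; column 4 has {1,2,4,5,6}; that leaves 3.
At row 2, column 2: row 2 has {1,2,3,4}; column 2 has {2,3,6}; that leaves 5.
At row 2, column 5: row 2 has {1,2,3,4,5}; column 5 has {1,3,4,5}; that leaves 6.
At row 3, column 3: row 3 has {2,3,5,6}; column 3 has {1,3,5}; that leaves 4.
At row 4, column 1: row 4 has {1,3,4,5,6}; column 1 has {1,3,4,5,6}; that leaves 2.
At row 5, column 2: row 5 has {1,3,5,6}; column 2 has {2,3,5,6}; that leaves 4.
At row 5, column 3: row 5 has {1,3,4,5,6}; column 3 has {1,3,4,5}; that leaves 2.
At row 1, column 3: row 1 has {1,3,4,5}; column 3 has {1,2,3,4,5}; that leaves 6.
At row 1, column 5: row 1 has {1,3,4,5,6}; column 5 has {1,3,4,5,6}; that leaves 2.
At row 3, column 2: row 3 has {2,3,4,5,6}; column 2 has {2,3,4,5,6}; that leaves 1.

1 3 6 4 2 5 / 4 5 3 1 6 2 / 3 1 4 2 5 6 / 2 6 1 5 4 3 / 5 4 2 6 3 1 / 6 2 5 3 1 4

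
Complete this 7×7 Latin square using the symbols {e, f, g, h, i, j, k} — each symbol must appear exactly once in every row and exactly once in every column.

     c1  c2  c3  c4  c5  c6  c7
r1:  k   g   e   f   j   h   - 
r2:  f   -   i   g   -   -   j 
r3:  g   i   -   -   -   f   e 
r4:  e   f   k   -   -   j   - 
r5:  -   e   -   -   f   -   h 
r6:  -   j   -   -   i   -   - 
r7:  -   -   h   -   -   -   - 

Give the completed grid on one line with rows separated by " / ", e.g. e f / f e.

k g e f j h i / f h i g e k j / g i j h k f e / e f k i h j g / j e g k f i h / h j f e i g k / i k h j g e f

At row 1, column 7: row 1 has {e,f,g,h,j,k}; column 7 has {e,h,j}; that leaves i.
At row 3, column 3: row 3 has {e,f,g,i}; column 3 has {e,h,i,k}; that leaves j.
At row 4, column 7: row 4 has {e,f,j,k}; column 7 has {e,h,i,j}; that leaves g.
At row 5, column 3: row 5 has {e,f,h}; column 3 has {e,h,i,j,k}; that leaves g.
At row 6, column 1: row 6 has {i,j}; column 1 has {e,f,g,k}; that leaves h.
At row 6, column 3: row 6 has {h,i,j}; column 3 has {e,g,h,i,j,k}; that leaves f.
At row 6, column 7: row 6 has {f,h,i,j}; column 7 has {e,g,h,i,j}; that leaves k.
At row 7, column 2: row 7 has {h}; column 2 has {e,f,g,i,j}; that leaves k.
At row 7, column 7: row 7 has {h,k}; column 7 has {e,g,h,i,j,k}; that leaves f.
At row 2, column 2: row 2 has {f,g,i,j}; column 2 has {e,f,g,i,j,k}; that leaves h.
At row 4, column 5: row 4 has {e,f,g,j,k}; column 5 has {f,i,j}; that leaves h.
At row 6, column 4: row 6 has {f,h,i,j,k}; column 4 has {f,g}; that leaves e.
At row 6, column 6: row 6 has {e,f,h,i,j,k}; column 6 has {f,h,j}; that leaves g.
At row 3, column 5: row 3 has {e,f,g,i,j}; column 5 has {f,h,i,j}; that leaves k.
At row 4, column 4: row 4 has {e,f,g,h,j,k}; column 4 has {e,f,g}; that leaves i.
At row 7, column 4: row 7 has {f,h,k}; column 4 has {e,f,g,i}; that leaves j.
At row 2, column 5: row 2 has {f,g,h,i,j}; column 5 has {f,h,i,j,k}; that leaves e.
At row 2, column 6: row 2 has {e,f,g,h,i,j}; column 6 has {f,g,h,j}; that leaves k.
At row 3, column 4: row 3 has {e,f,g,i,j,k}; column 4 has {e,f,g,i,j}; that leaves h.
At row 5, column 4: row 5 has {e,f,g,h}; column 4 has {e,f,g,h,i,j}; that leaves k.
At row 5, column 6: row 5 has {e,f,g,h,k}; column 6 has {f,g,h,j,k}; that leaves i.
At row 7, column 1: row 7 has {f,h,j,k}; column 1 has {e,f,g,h,k}; that leaves i.
At row 7, column 5: row 7 has {f,h,i,j,k}; column 5 has {e,f,h,i,j,k}; that leaves g.
At row 7, column 6: row 7 has {f,g,h,i,j,k}; column 6 has {f,g,h,i,j,k}; that leaves e.
At row 5, column 1: row 5 has {e,f,g,h,i,k}; column 1 has {e,f,g,h,i,k}; that leaves j.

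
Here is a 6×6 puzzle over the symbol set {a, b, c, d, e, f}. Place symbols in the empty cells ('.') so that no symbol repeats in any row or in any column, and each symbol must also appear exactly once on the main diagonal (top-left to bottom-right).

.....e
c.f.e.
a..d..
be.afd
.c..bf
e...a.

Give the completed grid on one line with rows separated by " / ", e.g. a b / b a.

f a b c d e / c d f b e a / a f e d c b / b e c a f d / d c a e b f / e b d f a c

(r2,c2) = d
(r2,c4) = b
(r2,c6) = a
(r3,c5) = c
(r3,c6) = b
(r4,c3) = c
(r5,c1) = d
(r5,c4) = e
(r6,c6) = c
(r1,c1) = f
(r1,c4) = c
(r1,c5) = d
(r3,c2) = f
(r3,c3) = e
(r5,c3) = a
(r6,c2) = b
(r6,c3) = d
(r6,c4) = f
(r1,c2) = a
(r1,c3) = b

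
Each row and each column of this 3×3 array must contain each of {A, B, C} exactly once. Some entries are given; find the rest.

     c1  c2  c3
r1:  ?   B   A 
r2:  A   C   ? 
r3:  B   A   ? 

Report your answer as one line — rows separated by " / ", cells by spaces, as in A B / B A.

C B A / A C B / B A C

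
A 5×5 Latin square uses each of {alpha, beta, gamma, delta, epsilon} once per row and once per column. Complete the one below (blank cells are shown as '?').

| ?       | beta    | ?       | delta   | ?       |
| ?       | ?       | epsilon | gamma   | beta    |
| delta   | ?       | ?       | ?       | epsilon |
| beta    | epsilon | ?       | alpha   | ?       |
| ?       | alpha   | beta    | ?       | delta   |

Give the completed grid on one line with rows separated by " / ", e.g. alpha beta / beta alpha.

epsilon beta gamma delta alpha / alpha delta epsilon gamma beta / delta gamma alpha beta epsilon / beta epsilon delta alpha gamma / gamma alpha beta epsilon delta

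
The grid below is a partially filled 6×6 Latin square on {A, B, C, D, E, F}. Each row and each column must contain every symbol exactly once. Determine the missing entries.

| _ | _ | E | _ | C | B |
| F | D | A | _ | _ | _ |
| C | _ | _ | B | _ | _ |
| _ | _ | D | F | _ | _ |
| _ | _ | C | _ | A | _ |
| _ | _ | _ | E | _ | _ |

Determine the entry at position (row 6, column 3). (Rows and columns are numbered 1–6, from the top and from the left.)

B

Cell (r2,c4): row 2 has {A,D,F}; column 4 has {B,E,F} → C.
Cell (r2,c6): row 2 has {A,C,D,F}; column 6 has {B} → E.
Cell (r3,c3): row 3 has {B,C}; column 3 has {A,C,D,E} → F.
Cell (r5,c4): row 5 has {A,C}; column 4 has {B,C,E,F} → D.
Cell (r5,c6): row 5 has {A,C,D}; column 6 has {B,E} → F.
Cell (r6,c3): row 6 has {E}; column 3 has {A,C,D,E,F} → B.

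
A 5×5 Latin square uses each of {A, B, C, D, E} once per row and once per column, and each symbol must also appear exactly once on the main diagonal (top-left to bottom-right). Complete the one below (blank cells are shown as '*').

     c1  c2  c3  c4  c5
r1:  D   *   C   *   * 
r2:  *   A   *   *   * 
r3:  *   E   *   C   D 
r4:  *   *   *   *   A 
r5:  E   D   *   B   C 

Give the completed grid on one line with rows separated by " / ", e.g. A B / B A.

D B C A E / C A E D B / A E B C D / B C D E A / E D A B C

Cell (r1,c2): row 1 has {C,D}; column 2 has {A,D,E} → B.
Cell (r1,c5): row 1 has {B,C,D}; column 5 has {A,C,D} → E.
Cell (r2,c5): row 2 has {A}; column 5 has {A,C,D,E} → B.
Cell (r3,c3): row 3 has {C,D,E}; column 3 has {C}; the diagonal has {A,C,D} → B.
Cell (r4,c2): row 4 has {A}; column 2 has {A,B,D,E} → C.
Cell (r4,c4): row 4 has {A,C}; column 4 has {B,C}; the diagonal has {A,B,C,D} → E.
Cell (r5,c3): row 5 has {B,C,D,E}; column 3 has {B,C} → A.
Cell (r1,c4): row 1 has {B,C,D,E}; column 4 has {B,C,E} → A.
Cell (r2,c1): row 2 has {A,B}; column 1 has {D,E} → C.
Cell (r2,c4): row 2 has {A,B,C}; column 4 has {A,B,C,E} → D.
Cell (r3,c1): row 3 has {B,C,D,E}; column 1 has {C,D,E} → A.
Cell (r4,c1): row 4 has {A,C,E}; column 1 has {A,C,D,E} → B.
Cell (r4,c3): row 4 has {A,B,C,E}; column 3 has {A,B,C} → D.
Cell (r2,c3): row 2 has {A,B,C,D}; column 3 has {A,B,C,D} → E.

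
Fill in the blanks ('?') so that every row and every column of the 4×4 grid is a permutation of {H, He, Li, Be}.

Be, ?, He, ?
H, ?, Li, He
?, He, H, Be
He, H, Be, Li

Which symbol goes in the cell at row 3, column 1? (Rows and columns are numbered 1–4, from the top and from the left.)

Li

(r1,c2): row 1 has {He,Be}; column 2 has {H,He}, so it must be Li.
(r1,c4): row 1 has {He,Li,Be}; column 4 has {He,Li,Be}, so it must be H.
(r2,c2): row 2 has {H,He,Li}; column 2 has {H,He,Li}, so it must be Be.
(r3,c1): row 3 has {H,He,Be}; column 1 has {H,He,Be}, so it must be Li.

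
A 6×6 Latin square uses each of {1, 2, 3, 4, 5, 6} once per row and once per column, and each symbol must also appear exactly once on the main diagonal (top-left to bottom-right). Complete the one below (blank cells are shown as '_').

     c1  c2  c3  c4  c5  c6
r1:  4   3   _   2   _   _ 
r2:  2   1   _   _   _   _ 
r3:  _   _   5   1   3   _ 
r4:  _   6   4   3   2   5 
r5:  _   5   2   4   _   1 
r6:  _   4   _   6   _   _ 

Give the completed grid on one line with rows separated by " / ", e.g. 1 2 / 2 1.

4 3 1 2 5 6 / 2 1 6 5 4 3 / 6 2 5 1 3 4 / 1 6 4 3 2 5 / 3 5 2 4 6 1 / 5 4 3 6 1 2

(r1,c6): row 1 has {2,3,4}; column 6 has {1,5}, so it must be 6.
(r2,c4): row 2 has {1,2}; column 4 has {1,2,3,4,6}, so it must be 5.
(r3,c1): row 3 has {1,3,5}; column 1 has {2,4}, so it must be 6.
(r3,c2): row 3 has {1,3,5,6}; column 2 has {1,3,4,5,6}, so it must be 2.
(r3,c6): row 3 has {1,2,3,5,6}; column 6 has {1,5,6}, so it must be 4.
(r4,c1): row 4 has {2,3,4,5,6}; column 1 has {2,4,6}, so it must be 1.
(r5,c1): row 5 has {1,2,4,5}; column 1 has {1,2,4,6}, so it must be 3.
(r5,c5): row 5 has {1,2,3,4,5}; column 5 has {2,3}; the diagonal has {1,3,4,5}, so it must be 6.
(r6,c1): row 6 has {4,6}; column 1 has {1,2,3,4,6}, so it must be 5.
(r6,c5): row 6 has {4,5,6}; column 5 has {2,3,6}, so it must be 1.
(r6,c6): row 6 has {1,4,5,6}; column 6 has {1,4,5,6}; the diagonal has {1,3,4,5,6}, so it must be 2.
(r1,c3): row 1 has {2,3,4,6}; column 3 has {2,4,5}, so it must be 1.
(r1,c5): row 1 has {1,2,3,4,6}; column 5 has {1,2,3,6}, so it must be 5.
(r2,c5): row 2 has {1,2,5}; column 5 has {1,2,3,5,6}, so it must be 4.
(r2,c6): row 2 has {1,2,4,5}; column 6 has {1,2,4,5,6}, so it must be 3.
(r6,c3): row 6 has {1,2,4,5,6}; column 3 has {1,2,4,5}, so it must be 3.
(r2,c3): row 2 has {1,2,3,4,5}; column 3 has {1,2,3,4,5}, so it must be 6.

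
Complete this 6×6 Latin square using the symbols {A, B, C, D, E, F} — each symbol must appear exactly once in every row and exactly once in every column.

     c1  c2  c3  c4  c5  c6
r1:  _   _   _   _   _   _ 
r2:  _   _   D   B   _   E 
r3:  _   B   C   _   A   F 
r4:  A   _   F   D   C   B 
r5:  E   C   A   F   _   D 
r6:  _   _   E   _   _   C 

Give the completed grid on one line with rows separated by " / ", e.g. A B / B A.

(r1,c3): row 1 is empty so far; column 3 has {A,C,D,E,F}, so it must be B.
(r1,c6): row 1 has {B}; column 6 has {B,C,D,E,F}, so it must be A.
(r2,c5): row 2 has {B,D,E}; column 5 has {A,C}, so it must be F.
(r3,c1): row 3 has {A,B,C,F}; column 1 has {A,E}, so it must be D.
(r3,c4): row 3 has {A,B,C,D,F}; column 4 has {B,D,F}, so it must be E.
(r4,c2): row 4 has {A,B,C,D,F}; column 2 has {B,C}, so it must be E.
(r5,c5): row 5 has {A,C,D,E,F}; column 5 has {A,C,F}, so it must be B.
(r6,c4): row 6 has {C,E}; column 4 has {B,D,E,F}, so it must be A.
(r6,c5): row 6 has {A,C,E}; column 5 has {A,B,C,F}, so it must be D.
(r1,c4): row 1 has {A,B}; column 4 has {A,B,D,E,F}, so it must be C.
(r1,c5): row 1 has {A,B,C}; column 5 has {A,B,C,D,F}, so it must be E.
(r2,c1): row 2 has {B,D,E,F}; column 1 has {A,D,E}, so it must be C.
(r2,c2): row 2 has {B,C,D,E,F}; column 2 has {B,C,E}, so it must be A.
(r6,c2): row 6 has {A,C,D,E}; column 2 has {A,B,C,E}, so it must be F.
(r1,c1): row 1 has {A,B,C,E}; column 1 has {A,C,D,E}, so it must be F.
(r1,c2): row 1 has {A,B,C,E,F}; column 2 has {A,B,C,E,F}, so it must be D.
(r6,c1): row 6 has {A,C,D,E,F}; column 1 has {A,C,D,E,F}, so it must be B.

F D B C E A / C A D B F E / D B C E A F / A E F D C B / E C A F B D / B F E A D C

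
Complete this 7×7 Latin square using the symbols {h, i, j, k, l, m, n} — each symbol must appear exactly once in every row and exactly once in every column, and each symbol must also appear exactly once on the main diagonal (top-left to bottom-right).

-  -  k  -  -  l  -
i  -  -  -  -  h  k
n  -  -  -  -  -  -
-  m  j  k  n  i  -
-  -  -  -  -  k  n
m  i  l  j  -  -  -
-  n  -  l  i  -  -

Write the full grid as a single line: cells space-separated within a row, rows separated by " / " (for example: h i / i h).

j h k n m l i / i l n m j h k / n k i h l m j / h m j k n i l / l j m i h k n / m i l j k n h / k n h l i j m

(r6,c6) = n
(r6,c7) = h
(r4,c7) = l
(r6,c5) = k
(r4,c1) = h
(r1,c1) = j
(r1,c2) = h
(r1,c5) = m
(r1,c7) = i
(r2,c2) = l
(r2,c5) = j
(r5,c1) = l
(r5,c2) = j
(r5,c5) = h
(r7,c1) = k
(r7,c7) = m
(r1,c4) = n
(r2,c4) = m
(r3,c2) = k
(r3,c3) = i
(r3,c4) = h
(r3,c5) = l
(r3,c7) = j
(r5,c3) = m
(r5,c4) = i
(r7,c3) = h
(r7,c6) = j
(r2,c3) = n
(r3,c6) = m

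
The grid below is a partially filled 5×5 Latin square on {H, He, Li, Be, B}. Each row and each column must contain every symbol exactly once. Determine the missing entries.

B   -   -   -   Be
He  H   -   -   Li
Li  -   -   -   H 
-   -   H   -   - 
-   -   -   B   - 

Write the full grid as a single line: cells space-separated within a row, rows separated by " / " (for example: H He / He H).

(r2,c4) = Be
(r3,c4) = He
(r4,c1) = Be
(r4,c4) = Li
(r5,c1) = H
(r5,c5) = He
(r1,c4) = H
(r2,c3) = B
(r3,c3) = Be
(r4,c5) = B
(r5,c3) = Li
(r1,c3) = He
(r3,c2) = B
(r4,c2) = He
(r5,c2) = Be
(r1,c2) = Li

B Li He H Be / He H B Be Li / Li B Be He H / Be He H Li B / H Be Li B He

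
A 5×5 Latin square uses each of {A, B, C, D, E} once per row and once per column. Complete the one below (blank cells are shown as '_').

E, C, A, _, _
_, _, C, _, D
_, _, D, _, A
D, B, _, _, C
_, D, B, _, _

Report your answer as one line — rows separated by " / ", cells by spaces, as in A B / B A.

E C A D B / B A C E D / C E D B A / D B E A C / A D B C E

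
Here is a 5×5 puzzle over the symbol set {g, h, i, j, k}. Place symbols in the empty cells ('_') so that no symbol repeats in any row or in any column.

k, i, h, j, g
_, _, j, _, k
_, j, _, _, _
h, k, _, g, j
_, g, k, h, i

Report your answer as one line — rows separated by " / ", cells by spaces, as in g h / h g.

row 2 has {j,k}; column 2 has {g,i,j,k} — only h is left for (r2,c2).
row 2 has {h,j,k}; column 4 has {g,h,j} — only i is left for (r2,c4).
row 3 has {j}; column 4 has {g,h,i,j} — only k is left for (r3,c4).
row 3 has {j,k}; column 5 has {g,i,j,k} — only h is left for (r3,c5).
row 4 has {g,h,j,k}; column 3 has {h,j,k} — only i is left for (r4,c3).
row 5 has {g,h,i,k}; column 1 has {h,k} — only j is left for (r5,c1).
row 2 has {h,i,j,k}; column 1 has {h,j,k} — only g is left for (r2,c1).
row 3 has {h,j,k}; column 1 has {g,h,j,k} — only i is left for (r3,c1).
row 3 has {h,i,j,k}; column 3 has {h,i,j,k} — only g is left for (r3,c3).

k i h j g / g h j i k / i j g k h / h k i g j / j g k h i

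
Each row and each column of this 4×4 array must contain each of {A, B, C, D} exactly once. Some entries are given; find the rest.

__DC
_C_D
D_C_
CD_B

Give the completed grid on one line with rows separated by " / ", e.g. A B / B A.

(r3,c4): row 3 has {C,D}; column 4 has {B,C,D}, so it must be A.
(r4,c3): row 4 has {B,C,D}; column 3 has {C,D}, so it must be A.
(r2,c3): row 2 has {C,D}; column 3 has {A,C,D}, so it must be B.
(r3,c2): row 3 has {A,C,D}; column 2 has {C,D}, so it must be B.
(r1,c2): row 1 has {C,D}; column 2 has {B,C,D}, so it must be A.
(r2,c1): row 2 has {B,C,D}; column 1 has {C,D}, so it must be A.
(r1,c1): row 1 has {A,C,D}; column 1 has {A,C,D}, so it must be B.

B A D C / A C B D / D B C A / C D A B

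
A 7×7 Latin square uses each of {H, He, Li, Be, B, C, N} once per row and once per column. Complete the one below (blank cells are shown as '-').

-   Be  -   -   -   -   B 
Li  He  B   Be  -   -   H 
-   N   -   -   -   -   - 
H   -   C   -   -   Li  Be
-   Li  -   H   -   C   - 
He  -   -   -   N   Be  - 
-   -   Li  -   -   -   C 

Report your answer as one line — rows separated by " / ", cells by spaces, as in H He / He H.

C Be N Li H He B / Li He B Be C N H / B N Be C Li H He / H B C N He Li Be / Be Li He H B C N / He C H B N Be Li / N H Li He Be B C

At row 2, column 5: row 2 has {H,He,Li,Be,B}; column 5 has {N}; that leaves C.
At row 2, column 6: row 2 has {H,He,Li,Be,B,C}; column 6 has {Li,Be,C}; that leaves N.
At row 4, column 2: row 4 has {H,Li,Be,C}; column 2 has {He,Li,Be,N}; that leaves B.
At row 4, column 5: row 4 has {H,Li,Be,B,C}; column 5 has {C,N}; that leaves He.
At row 6, column 3: row 6 has {He,Be,N}; column 3 has {Li,B,C}; that leaves H.
At row 6, column 7: row 6 has {H,He,Be,N}; column 7 has {H,Be,B,C}; that leaves Li.
At row 7, column 2: row 7 has {Li,C}; column 2 has {He,Li,Be,B,N}; that leaves H.
At row 3, column 7: row 3 has {N}; column 7 has {H,Li,Be,B,C}; that leaves He.
At row 4, column 4: row 4 has {H,He,Li,Be,B,C}; column 4 has {H,Be}; that leaves N.
At row 5, column 7: row 5 has {H,Li,C}; column 7 has {H,He,Li,Be,B,C}; that leaves N.
At row 6, column 2: row 6 has {H,He,Li,Be,N}; column 2 has {H,He,Li,Be,B,N}; that leaves C.
At row 6, column 4: row 6 has {H,He,Li,Be,C,N}; column 4 has {H,Be,N}; that leaves B.
At row 7, column 4: row 7 has {H,Li,C}; column 4 has {H,Be,B,N}; that leaves He.
At row 7, column 6: row 7 has {H,He,Li,C}; column 6 has {Li,Be,C,N}; that leaves B.
At row 3, column 3: row 3 has {He,N}; column 3 has {H,Li,B,C}; that leaves Be.
At row 3, column 6: row 3 has {He,Be,N}; column 6 has {Li,Be,B,C,N}; that leaves H.
At row 5, column 3: row 5 has {H,Li,C,N}; column 3 has {H,Li,Be,B,C}; that leaves He.
At row 7, column 5: row 7 has {H,He,Li,B,C}; column 5 has {He,C,N}; that leaves Be.
At row 1, column 3: row 1 has {Be,B}; column 3 has {H,He,Li,Be,B,C}; that leaves N.
At row 1, column 6: row 1 has {Be,B,N}; column 6 has {H,Li,Be,B,C,N}; that leaves He.
At row 5, column 5: row 5 has {H,He,Li,C,N}; column 5 has {He,Be,C,N}; that leaves B.
At row 7, column 1: row 7 has {H,He,Li,Be,B,C}; column 1 has {H,He,Li}; that leaves N.
At row 1, column 1: row 1 has {He,Be,B,N}; column 1 has {H,He,Li,N}; that leaves C.
At row 1, column 4: row 1 has {He,Be,B,C,N}; column 4 has {H,He,Be,B,N}; that leaves Li.
At row 1, column 5: row 1 has {He,Li,Be,B,C,N}; column 5 has {He,Be,B,C,N}; that leaves H.
At row 3, column 1: row 3 has {H,He,Be,N}; column 1 has {H,He,Li,C,N}; that leaves B.
At row 3, column 4: row 3 has {H,He,Be,B,N}; column 4 has {H,He,Li,Be,B,N}; that leaves C.
At row 3, column 5: row 3 has {H,He,Be,B,C,N}; column 5 has {H,He,Be,B,C,N}; that leaves Li.
At row 5, column 1: row 5 has {H,He,Li,B,C,N}; column 1 has {H,He,Li,B,C,N}; that leaves Be.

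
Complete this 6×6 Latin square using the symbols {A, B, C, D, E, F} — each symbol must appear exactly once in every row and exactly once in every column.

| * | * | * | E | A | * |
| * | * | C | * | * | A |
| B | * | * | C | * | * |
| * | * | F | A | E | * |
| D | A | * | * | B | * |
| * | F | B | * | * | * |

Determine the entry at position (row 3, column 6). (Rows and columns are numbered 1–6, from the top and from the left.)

At row 1, column 3: row 1 has {A,E}; column 3 has {B,C,F}; that leaves D.
At row 4, column 1: row 4 has {A,E,F}; column 1 has {B,D}; that leaves C.
At row 5, column 3: row 5 has {A,B,D}; column 3 has {B,C,D,F}; that leaves E.
At row 5, column 4: row 5 has {A,B,D,E}; column 4 has {A,C,E}; that leaves F.
At row 5, column 6: row 5 has {A,B,D,E,F}; column 6 has {A}; that leaves C.
At row 6, column 4: row 6 has {B,F}; column 4 has {A,C,E,F}; that leaves D.
At row 6, column 5: row 6 has {B,D,F}; column 5 has {A,B,E}; that leaves C.
At row 6, column 6: row 6 has {B,C,D,F}; column 6 has {A,C}; that leaves E.
At row 1, column 1: row 1 has {A,D,E}; column 1 has {B,C,D}; that leaves F.
At row 1, column 6: row 1 has {A,D,E,F}; column 6 has {A,C,E}; that leaves B.
At row 2, column 1: row 2 has {A,C}; column 1 has {B,C,D,F}; that leaves E.
At row 2, column 4: row 2 has {A,C,E}; column 4 has {A,C,D,E,F}; that leaves B.
At row 3, column 3: row 3 has {B,C}; column 3 has {B,C,D,E,F}; that leaves A.
At row 4, column 6: row 4 has {A,C,E,F}; column 6 has {A,B,C,E}; that leaves D.
At row 6, column 1: row 6 has {B,C,D,E,F}; column 1 has {B,C,D,E,F}; that leaves A.
At row 1, column 2: row 1 has {A,B,D,E,F}; column 2 has {A,F}; that leaves C.
At row 2, column 2: row 2 has {A,B,C,E}; column 2 has {A,C,F}; that leaves D.
At row 2, column 5: row 2 has {A,B,C,D,E}; column 5 has {A,B,C,E}; that leaves F.
At row 3, column 2: row 3 has {A,B,C}; column 2 has {A,C,D,F}; that leaves E.
At row 3, column 5: row 3 has {A,B,C,E}; column 5 has {A,B,C,E,F}; that leaves D.
At row 3, column 6: row 3 has {A,B,C,D,E}; column 6 has {A,B,C,D,E}; that leaves F.

F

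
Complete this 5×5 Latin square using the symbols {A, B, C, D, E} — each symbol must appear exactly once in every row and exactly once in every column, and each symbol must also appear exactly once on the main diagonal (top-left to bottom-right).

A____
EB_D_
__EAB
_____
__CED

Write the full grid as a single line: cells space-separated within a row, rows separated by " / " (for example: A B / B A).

A C D B E / E B A D C / C D E A B / D E B C A / B A C E D

At row 2, column 3: row 2 has {B,D,E}; column 3 has {C,E}; that leaves A.
At row 2, column 5: row 2 has {A,B,D,E}; column 5 has {B,D}; that leaves C.
At row 4, column 4: row 4 is empty so far; column 4 has {A,D,E}; the diagonal has {A,B,D,E}; that leaves C.
At row 5, column 1: row 5 has {C,D,E}; column 1 has {A,E}; that leaves B.
At row 5, column 2: row 5 has {B,C,D,E}; column 2 has {B}; that leaves A.
At row 1, column 4: row 1 has {A}; column 4 has {A,C,D,E}; that leaves B.
At row 1, column 5: row 1 has {A,B}; column 5 has {B,C,D}; that leaves E.
At row 4, column 1: row 4 has {C}; column 1 has {A,B,E}; that leaves D.
At row 4, column 2: row 4 has {C,D}; column 2 has {A,B}; that leaves E.
At row 4, column 3: row 4 has {C,D,E}; column 3 has {A,C,E}; that leaves B.
At row 4, column 5: row 4 has {B,C,D,E}; column 5 has {B,C,D,E}; that leaves A.
At row 1, column 3: row 1 has {A,B,E}; column 3 has {A,B,C,E}; that leaves D.
At row 3, column 1: row 3 has {A,B,E}; column 1 has {A,B,D,E}; that leaves C.
At row 3, column 2: row 3 has {A,B,C,E}; column 2 has {A,B,E}; that leaves D.
At row 1, column 2: row 1 has {A,B,D,E}; column 2 has {A,B,D,E}; that leaves C.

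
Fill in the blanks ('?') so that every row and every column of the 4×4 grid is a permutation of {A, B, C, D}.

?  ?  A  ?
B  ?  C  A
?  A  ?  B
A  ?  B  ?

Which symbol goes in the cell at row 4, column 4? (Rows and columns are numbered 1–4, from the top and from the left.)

(r2,c2): row 2 has {A,B,C}; column 2 has {A}, so it must be D.
(r3,c3): row 3 has {A,B}; column 3 has {A,B,C}, so it must be D.
(r4,c2): row 4 has {A,B}; column 2 has {A,D}, so it must be C.
(r4,c4): row 4 has {A,B,C}; column 4 has {A,B}, so it must be D.

D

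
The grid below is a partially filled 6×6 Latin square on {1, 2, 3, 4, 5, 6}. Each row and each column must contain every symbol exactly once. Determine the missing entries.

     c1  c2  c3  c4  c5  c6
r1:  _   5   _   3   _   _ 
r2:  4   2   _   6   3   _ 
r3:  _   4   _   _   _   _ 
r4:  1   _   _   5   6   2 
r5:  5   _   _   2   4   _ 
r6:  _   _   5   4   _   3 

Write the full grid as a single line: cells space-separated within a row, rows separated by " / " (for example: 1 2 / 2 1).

2 5 6 3 1 4 / 4 2 1 6 3 5 / 3 4 2 1 5 6 / 1 3 4 5 6 2 / 5 6 3 2 4 1 / 6 1 5 4 2 3

(r2,c3): row 2 has {2,3,4,6}; column 3 has {5}, so it must be 1.
(r2,c6): row 2 has {1,2,3,4,6}; column 6 has {2,3}, so it must be 5.
(r3,c4): row 3 has {4}; column 4 has {2,3,4,5,6}, so it must be 1.
(r3,c6): row 3 has {1,4}; column 6 has {2,3,5}, so it must be 6.
(r4,c2): row 4 has {1,2,5,6}; column 2 has {2,4,5}, so it must be 3.
(r4,c3): row 4 has {1,2,3,5,6}; column 3 has {1,5}, so it must be 4.
(r5,c6): row 5 has {2,4,5}; column 6 has {2,3,5,6}, so it must be 1.
(r1,c6): row 1 has {3,5}; column 6 has {1,2,3,5,6}, so it must be 4.
(r5,c2): row 5 has {1,2,4,5}; column 2 has {2,3,4,5}, so it must be 6.
(r5,c3): row 5 has {1,2,4,5,6}; column 3 has {1,4,5}, so it must be 3.
(r6,c2): row 6 has {3,4,5}; column 2 has {2,3,4,5,6}, so it must be 1.
(r6,c5): row 6 has {1,3,4,5}; column 5 has {3,4,6}, so it must be 2.
(r1,c5): row 1 has {3,4,5}; column 5 has {2,3,4,6}, so it must be 1.
(r3,c3): row 3 has {1,4,6}; column 3 has {1,3,4,5}, so it must be 2.
(r3,c5): row 3 has {1,2,4,6}; column 5 has {1,2,3,4,6}, so it must be 5.
(r6,c1): row 6 has {1,2,3,4,5}; column 1 has {1,4,5}, so it must be 6.
(r1,c1): row 1 has {1,3,4,5}; column 1 has {1,4,5,6}, so it must be 2.
(r1,c3): row 1 has {1,2,3,4,5}; column 3 has {1,2,3,4,5}, so it must be 6.
(r3,c1): row 3 has {1,2,4,5,6}; column 1 has {1,2,4,5,6}, so it must be 3.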